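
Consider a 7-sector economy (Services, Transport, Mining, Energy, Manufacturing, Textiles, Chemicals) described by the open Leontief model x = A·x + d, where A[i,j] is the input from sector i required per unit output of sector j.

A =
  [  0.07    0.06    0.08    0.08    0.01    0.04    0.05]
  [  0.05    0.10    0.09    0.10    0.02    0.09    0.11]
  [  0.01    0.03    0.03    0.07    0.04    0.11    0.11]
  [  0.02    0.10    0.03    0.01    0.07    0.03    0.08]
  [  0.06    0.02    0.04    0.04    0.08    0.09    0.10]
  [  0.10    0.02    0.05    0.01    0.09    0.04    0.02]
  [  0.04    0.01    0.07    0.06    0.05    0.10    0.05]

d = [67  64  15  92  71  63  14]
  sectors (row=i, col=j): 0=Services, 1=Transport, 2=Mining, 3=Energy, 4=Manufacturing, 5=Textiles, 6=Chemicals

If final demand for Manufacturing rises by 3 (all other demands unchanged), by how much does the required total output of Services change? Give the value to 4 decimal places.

Form M = I − A:
  [  0.93   -0.06   -0.08   -0.08   -0.01   -0.04   -0.05]
  [ -0.05    0.90   -0.09   -0.10   -0.02   -0.09   -0.11]
  [ -0.01   -0.03    0.97   -0.07   -0.04   -0.11   -0.11]
  [ -0.02   -0.10   -0.03    0.99   -0.07   -0.03   -0.08]
  [ -0.06   -0.02   -0.04   -0.04    0.92   -0.09   -0.10]
  [ -0.10   -0.02   -0.05   -0.01   -0.09    0.96   -0.02]
  [ -0.04   -0.01   -0.07   -0.06   -0.05   -0.10    0.95]
Leontief inverse L = M⁻¹:
  [  1.1002    0.0939    0.1162    0.1151    0.0415    0.0857    0.0981]
  [  0.0953    1.1457    0.1425    0.1486    0.0685    0.1572    0.1772]
  [  0.0450    0.0564    1.0652    0.0986    0.0790    0.1555    0.1521]
  [  0.0500    0.1268    0.0652    1.0439    0.0998    0.0764    0.1249]
  [  0.0986    0.0470    0.0788    0.0738    1.1198    0.1401    0.1468]
  [  0.1302    0.0431    0.0807    0.0398    0.1177    1.0789    0.0596]
  [  0.0727    0.0352    0.1016    0.0877    0.0859    0.1425    1.0917]
Total output x = L · d:
  x_0 = 1.1002·67 + 0.0939·64 + 0.1162·15 + 0.1151·92 + 0.0415·71 + 0.0857·63 + 0.0981·14 = 101.7719
  x_1 = 0.0953·67 + 1.1457·64 + 0.1425·15 + 0.1486·92 + 0.0685·71 + 0.1572·63 + 0.1772·14 = 112.7618
  x_2 = 0.0450·67 + 0.0564·64 + 1.0652·15 + 0.0986·92 + 0.0790·71 + 0.1555·63 + 0.1521·14 = 49.2107
  x_3 = 0.0500·67 + 0.1268·64 + 0.0652·15 + 1.0439·92 + 0.0998·71 + 0.0764·63 + 0.1249·14 = 122.1393
  x_4 = 0.0986·67 + 0.0470·64 + 0.0788·15 + 0.0738·92 + 1.1198·71 + 0.1401·63 + 0.1468·14 = 107.9776
  x_5 = 0.1302·67 + 0.0431·64 + 0.0807·15 + 0.0398·92 + 0.1177·71 + 1.0789·63 + 0.0596·14 = 93.5144
  x_6 = 0.0727·67 + 0.0352·64 + 0.1016·15 + 0.0877·92 + 0.0859·71 + 0.1425·63 + 1.0917·14 = 47.0757
Δx_0 = L[0,4] · Δd_4 = 0.0415 · 3 = 0.1246

0.1246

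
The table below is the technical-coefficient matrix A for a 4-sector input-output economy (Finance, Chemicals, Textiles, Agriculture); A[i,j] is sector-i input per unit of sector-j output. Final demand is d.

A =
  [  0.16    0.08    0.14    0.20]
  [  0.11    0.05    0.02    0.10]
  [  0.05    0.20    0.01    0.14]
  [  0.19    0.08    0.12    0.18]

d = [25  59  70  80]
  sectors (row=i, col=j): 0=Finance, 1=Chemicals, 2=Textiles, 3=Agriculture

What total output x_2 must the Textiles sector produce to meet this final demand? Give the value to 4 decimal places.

Form M = I − A:
  [  0.84   -0.08   -0.14   -0.20]
  [ -0.11    0.95   -0.02   -0.10]
  [ -0.05   -0.20    0.99   -0.14]
  [ -0.19   -0.08   -0.12    0.82]
Leontief inverse L = M⁻¹:
  [  1.3170    0.1932    0.2368    0.3852]
  [  0.1922    1.1005    0.0729    0.1935]
  [  0.1543    0.2589    1.0676    0.2515]
  [  0.3465    0.1900    0.2182    1.3645]
Total output x = L · d:
  x_0 = 1.3170·25 + 0.1932·59 + 0.2368·70 + 0.3852·80 = 91.7207
  x_1 = 0.1922·25 + 1.1005·59 + 0.0729·70 + 0.1935·80 = 90.3155
  x_2 = 0.1543·25 + 0.2589·59 + 1.0676·70 + 0.2515·80 = 113.9919
  x_3 = 0.3465·25 + 0.1900·59 + 0.2182·70 + 1.3645·80 = 144.3064

113.9919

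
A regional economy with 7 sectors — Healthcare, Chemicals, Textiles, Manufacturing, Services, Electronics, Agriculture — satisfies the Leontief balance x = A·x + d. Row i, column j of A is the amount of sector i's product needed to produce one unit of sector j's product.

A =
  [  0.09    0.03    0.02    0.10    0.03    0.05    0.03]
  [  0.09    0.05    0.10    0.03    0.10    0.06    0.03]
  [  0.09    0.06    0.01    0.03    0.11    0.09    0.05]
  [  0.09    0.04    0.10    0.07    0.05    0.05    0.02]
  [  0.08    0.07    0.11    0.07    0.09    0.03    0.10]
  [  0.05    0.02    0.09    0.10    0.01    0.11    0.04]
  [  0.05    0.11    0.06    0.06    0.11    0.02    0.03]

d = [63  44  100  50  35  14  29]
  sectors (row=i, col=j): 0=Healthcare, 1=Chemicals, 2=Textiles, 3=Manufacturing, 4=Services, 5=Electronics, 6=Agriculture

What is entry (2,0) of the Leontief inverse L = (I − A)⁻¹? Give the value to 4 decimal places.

Form M = I − A:
  [  0.91   -0.03   -0.02   -0.10   -0.03   -0.05   -0.03]
  [ -0.09    0.95   -0.10   -0.03   -0.10   -0.06   -0.03]
  [ -0.09   -0.06    0.99   -0.03   -0.11   -0.09   -0.05]
  [ -0.09   -0.04   -0.10    0.93   -0.05   -0.05   -0.02]
  [ -0.08   -0.07   -0.11   -0.07    0.91   -0.03   -0.10]
  [ -0.05   -0.02   -0.09   -0.10   -0.01    0.89   -0.04]
  [ -0.05   -0.11   -0.06   -0.06   -0.11   -0.02    0.97]
Leontief inverse L = M⁻¹:
  [  1.1386    0.0589    0.0620    0.1440    0.0668    0.0858    0.0536]
  [  0.1554    1.0928    0.1538    0.0851    0.1580    0.1096    0.0691]
  [  0.1505    0.1006    1.0676    0.0862    0.1618    0.1354    0.0868]
  [  0.1497    0.0765    0.1468    1.1198    0.1000    0.0959    0.0519]
  [  0.1579    0.1260    0.1752    0.1328    1.1648    0.0850    0.1441]
  [  0.1064    0.0549    0.1387    0.1510    0.0557    1.1592    0.0688]
  [  0.1150    0.1533    0.1185    0.1098    0.1708    0.0647    1.0679]
Total output x = L · d:
  x_0 = 1.1386·63 + 0.0589·44 + 0.0620·100 + 0.1440·50 + 0.0668·35 + 0.0858·14 + 0.0536·29 = 92.8189
  x_1 = 0.1554·63 + 1.0928·44 + 0.1538·100 + 0.0851·50 + 0.1580·35 + 0.1096·14 + 0.0691·29 = 86.5799
  x_2 = 0.1505·63 + 0.1006·44 + 1.0676·100 + 0.0862·50 + 0.1618·35 + 0.1354·14 + 0.0868·29 = 135.0539
  x_3 = 0.1497·63 + 0.0765·44 + 0.1468·100 + 1.1198·50 + 0.1000·35 + 0.0959·14 + 0.0519·29 = 89.8184
  x_4 = 0.1579·63 + 0.1260·44 + 0.1752·100 + 0.1328·50 + 1.1648·35 + 0.0850·14 + 0.1441·29 = 85.7902
  x_5 = 0.1064·63 + 0.0549·44 + 0.1387·100 + 0.1510·50 + 0.0557·35 + 1.1592·14 + 0.0688·29 = 50.7129
  x_6 = 0.1150·63 + 0.1533·44 + 0.1185·100 + 0.1098·50 + 0.1708·35 + 0.0647·14 + 1.0679·29 = 69.1838

L[2,0] = 0.1505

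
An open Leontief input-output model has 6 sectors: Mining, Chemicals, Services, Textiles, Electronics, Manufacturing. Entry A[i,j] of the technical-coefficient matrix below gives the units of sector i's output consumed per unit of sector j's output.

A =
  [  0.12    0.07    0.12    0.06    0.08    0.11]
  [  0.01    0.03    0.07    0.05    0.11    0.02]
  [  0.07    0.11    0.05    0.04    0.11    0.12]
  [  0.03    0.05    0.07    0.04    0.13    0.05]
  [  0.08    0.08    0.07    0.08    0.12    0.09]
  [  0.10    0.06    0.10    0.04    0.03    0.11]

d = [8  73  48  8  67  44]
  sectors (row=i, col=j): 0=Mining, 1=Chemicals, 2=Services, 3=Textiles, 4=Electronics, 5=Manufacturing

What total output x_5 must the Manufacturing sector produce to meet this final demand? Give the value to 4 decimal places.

77.3875

Form M = I − A:
  [  0.88   -0.07   -0.12   -0.06   -0.08   -0.11]
  [ -0.01    0.97   -0.07   -0.05   -0.11   -0.02]
  [ -0.07   -0.11    0.95   -0.04   -0.11   -0.12]
  [ -0.03   -0.05   -0.07    0.96   -0.13   -0.05]
  [ -0.08   -0.08   -0.07   -0.08    0.88   -0.09]
  [ -0.10   -0.06   -0.10   -0.04   -0.03    0.89]
Leontief inverse L = M⁻¹:
  [  1.1972    0.1425    0.2044    0.1139    0.1759    0.2029]
  [  0.0461    1.0685    0.1095    0.0796    0.1654    0.0657]
  [  0.1342    0.1698    1.1236    0.0884    0.1936    0.1964]
  [  0.0779    0.0981    0.1225    1.0778    0.1976    0.1089]
  [  0.1473    0.1444    0.1461    0.1309    1.2112    0.1710]
  [  0.1612    0.1164    0.1670    0.0809    0.1024    1.1836]
Total output x = L · d:
  x_0 = 1.1972·8 + 0.1425·73 + 0.2044·48 + 0.1139·8 + 0.1759·67 + 0.2029·44 = 51.4219
  x_1 = 0.0461·8 + 1.0685·73 + 0.1095·48 + 0.0796·8 + 0.1654·67 + 0.0657·44 = 98.2358
  x_2 = 0.1342·8 + 0.1698·73 + 1.1236·48 + 0.0884·8 + 0.1936·67 + 0.1964·44 = 89.7211
  x_3 = 0.0779·8 + 0.0981·73 + 0.1225·48 + 1.0778·8 + 0.1976·67 + 0.1089·44 = 40.3165
  x_4 = 0.1473·8 + 0.1444·73 + 0.1461·48 + 0.1309·8 + 1.2112·67 + 0.1710·44 = 108.4583
  x_5 = 0.1612·8 + 0.1164·73 + 0.1670·48 + 0.0809·8 + 0.1024·67 + 1.1836·44 = 77.3875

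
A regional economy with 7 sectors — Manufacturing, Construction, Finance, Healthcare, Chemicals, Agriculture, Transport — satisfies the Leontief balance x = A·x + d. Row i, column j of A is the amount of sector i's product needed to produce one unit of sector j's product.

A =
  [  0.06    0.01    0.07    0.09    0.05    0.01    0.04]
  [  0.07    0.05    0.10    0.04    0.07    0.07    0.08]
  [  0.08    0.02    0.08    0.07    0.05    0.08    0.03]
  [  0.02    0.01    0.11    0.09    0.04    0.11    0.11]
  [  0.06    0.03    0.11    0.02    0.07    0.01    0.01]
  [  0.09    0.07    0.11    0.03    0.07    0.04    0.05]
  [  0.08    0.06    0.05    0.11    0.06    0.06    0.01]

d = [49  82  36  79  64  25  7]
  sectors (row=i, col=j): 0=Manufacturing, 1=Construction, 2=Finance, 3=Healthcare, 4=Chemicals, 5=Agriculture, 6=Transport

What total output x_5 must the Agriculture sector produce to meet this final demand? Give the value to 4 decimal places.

Form M = I − A:
  [  0.94   -0.01   -0.07   -0.09   -0.05   -0.01   -0.04]
  [ -0.07    0.95   -0.10   -0.04   -0.07   -0.07   -0.08]
  [ -0.08   -0.02    0.92   -0.07   -0.05   -0.08   -0.03]
  [ -0.02   -0.01   -0.11    0.91   -0.04   -0.11   -0.11]
  [ -0.06   -0.03   -0.11   -0.02    0.93   -0.01   -0.01]
  [ -0.09   -0.07   -0.11   -0.03   -0.07    0.96   -0.05]
  [ -0.08   -0.06   -0.05   -0.11   -0.06   -0.06    0.99]
Leontief inverse L = M⁻¹:
  [  1.0937    0.0254    0.1199    0.1298    0.0803    0.0432    0.0673]
  [  0.1249    1.0778    0.1715    0.0931    0.1170    0.1132    0.1146]
  [  0.1252    0.0421    1.1430    0.1156    0.0892    0.1177    0.0628]
  [  0.0769    0.0408    0.1854    1.1478    0.0882    0.1609    0.1486]
  [  0.0939    0.0442    0.1556    0.0523    1.0990    0.0365    0.0308]
  [  0.1418    0.0946    0.1780    0.0801    0.1145    1.0805    0.0834]
  [  0.1251    0.0824    0.1186    0.1575    0.1014    0.1019    1.0491]
Total output x = L · d:
  x_0 = 1.0937·49 + 0.0254·82 + 0.1199·36 + 0.1298·79 + 0.0803·64 + 0.0432·25 + 0.0673·7 = 76.9345
  x_1 = 0.1249·49 + 1.0778·82 + 0.1715·36 + 0.0931·79 + 0.1170·64 + 0.1132·25 + 0.1146·7 = 119.1492
  x_2 = 0.1252·49 + 0.0421·82 + 1.1430·36 + 0.1156·79 + 0.0892·64 + 0.1177·25 + 0.0628·7 = 68.9559
  x_3 = 0.0769·49 + 0.0408·82 + 0.1854·36 + 1.1478·79 + 0.0882·64 + 0.1609·25 + 0.1486·7 = 115.1761
  x_4 = 0.0939·49 + 0.0442·82 + 0.1556·36 + 0.0523·79 + 1.0990·64 + 0.0365·25 + 0.0308·7 = 89.4222
  x_5 = 0.1418·49 + 0.0946·82 + 0.1780·36 + 0.0801·79 + 0.1145·64 + 1.0805·25 + 0.0834·7 = 62.3583
  x_6 = 0.1251·49 + 0.0824·82 + 0.1186·36 + 0.1575·79 + 0.1014·64 + 0.1019·25 + 1.0491·7 = 45.9876

62.3583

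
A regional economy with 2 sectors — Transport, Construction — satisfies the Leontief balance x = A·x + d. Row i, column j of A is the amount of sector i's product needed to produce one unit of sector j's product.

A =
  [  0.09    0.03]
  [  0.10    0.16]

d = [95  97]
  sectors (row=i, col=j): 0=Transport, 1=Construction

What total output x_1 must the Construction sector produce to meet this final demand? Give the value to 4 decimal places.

128.4082

Form M = I − A:
  [  0.91   -0.03]
  [ -0.10    0.84]
Leontief inverse L = M⁻¹:
  [  1.1032    0.0394]
  [  0.1313    1.1952]
Total output x = L · d:
  x_0 = 1.1032·95 + 0.0394·97 = 108.6288
  x_1 = 0.1313·95 + 1.1952·97 = 128.4082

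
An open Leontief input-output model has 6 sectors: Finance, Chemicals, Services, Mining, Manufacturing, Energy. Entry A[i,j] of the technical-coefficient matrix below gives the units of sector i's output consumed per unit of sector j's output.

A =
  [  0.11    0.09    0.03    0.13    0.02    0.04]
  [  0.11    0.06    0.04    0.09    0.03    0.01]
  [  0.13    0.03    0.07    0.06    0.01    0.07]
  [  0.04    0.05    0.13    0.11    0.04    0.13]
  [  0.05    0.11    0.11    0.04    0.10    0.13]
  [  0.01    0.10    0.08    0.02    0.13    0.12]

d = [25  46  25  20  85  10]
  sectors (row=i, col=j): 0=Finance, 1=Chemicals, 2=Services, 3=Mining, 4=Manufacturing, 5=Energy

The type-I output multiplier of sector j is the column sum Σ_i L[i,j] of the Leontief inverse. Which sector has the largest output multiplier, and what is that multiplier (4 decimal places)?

Energy (1.8821)

Form M = I − A:
  [  0.89   -0.09   -0.03   -0.13   -0.02   -0.04]
  [ -0.11    0.94   -0.04   -0.09   -0.03   -0.01]
  [ -0.13   -0.03    0.93   -0.06   -0.01   -0.07]
  [ -0.04   -0.05   -0.13    0.89   -0.04   -0.13]
  [ -0.05   -0.11   -0.11   -0.04    0.90   -0.13]
  [ -0.01   -0.10   -0.08   -0.02   -0.13    0.88]
Leontief inverse L = M⁻¹:
  [  1.1666    0.1417    0.0859    0.1952    0.0545    0.0984]
  [  0.1587    1.1018    0.0840    0.1440    0.0557    0.0559]
  [  0.1813    0.0767    1.1157    0.1140    0.0415    0.1208]
  [  0.1032    0.1114    0.2006    1.1722    0.0904    0.2084]
  [  0.1208    0.1804    0.1810    0.1047    1.1566    0.2083]
  [  0.0680    0.1630    0.1432    0.0711    0.1836    1.1903]
Total output x = L · d:
  x_0 = 1.1666·25 + 0.1417·46 + 0.0859·25 + 0.1952·20 + 0.0545·85 + 0.0984·10 = 47.3467
  x_1 = 0.1587·25 + 1.1018·46 + 0.0840·25 + 0.1440·20 + 0.0557·85 + 0.0559·10 = 64.9234
  x_2 = 0.1813·25 + 0.0767·46 + 1.1157·25 + 0.1140·20 + 0.0415·85 + 0.1208·10 = 42.9697
  x_3 = 0.1032·25 + 0.1114·46 + 0.2006·25 + 1.1722·20 + 0.0904·85 + 0.2084·10 = 45.9343
  x_4 = 0.1208·25 + 0.1804·46 + 0.1810·25 + 0.1047·20 + 1.1566·85 + 0.2083·10 = 118.3280
  x_5 = 0.0680·25 + 0.1630·46 + 0.1432·25 + 0.0711·20 + 0.1836·85 + 1.1903·10 = 41.7099
Output multipliers (column sums of L):
  Finance: 1.7984
  Chemicals: 1.7750
  Services: 1.8105
  Mining: 1.8012
  Manufacturing: 1.5823
  Energy: 1.8821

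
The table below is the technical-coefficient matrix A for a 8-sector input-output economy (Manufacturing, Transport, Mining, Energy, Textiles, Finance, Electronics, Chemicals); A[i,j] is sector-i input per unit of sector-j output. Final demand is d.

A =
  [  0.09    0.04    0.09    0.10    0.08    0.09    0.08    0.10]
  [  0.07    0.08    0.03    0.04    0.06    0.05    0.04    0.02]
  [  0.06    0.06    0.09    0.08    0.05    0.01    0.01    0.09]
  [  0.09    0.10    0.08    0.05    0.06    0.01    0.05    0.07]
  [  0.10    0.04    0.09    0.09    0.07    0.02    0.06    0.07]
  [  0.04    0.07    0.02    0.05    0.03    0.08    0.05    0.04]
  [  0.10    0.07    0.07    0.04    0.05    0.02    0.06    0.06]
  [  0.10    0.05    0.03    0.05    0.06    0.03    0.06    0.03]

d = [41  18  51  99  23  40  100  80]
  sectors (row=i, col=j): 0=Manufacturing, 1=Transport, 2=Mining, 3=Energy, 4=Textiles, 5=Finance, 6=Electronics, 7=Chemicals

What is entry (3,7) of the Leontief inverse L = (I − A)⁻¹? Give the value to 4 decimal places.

Form M = I − A:
  [  0.91   -0.04   -0.09   -0.10   -0.08   -0.09   -0.08   -0.10]
  [ -0.07    0.92   -0.03   -0.04   -0.06   -0.05   -0.04   -0.02]
  [ -0.06   -0.06    0.91   -0.08   -0.05   -0.01   -0.01   -0.09]
  [ -0.09   -0.10   -0.08    0.95   -0.06   -0.01   -0.05   -0.07]
  [ -0.10   -0.04   -0.09   -0.09    0.93   -0.02   -0.06   -0.07]
  [ -0.04   -0.07   -0.02   -0.05   -0.03    0.92   -0.05   -0.04]
  [ -0.10   -0.07   -0.07   -0.04   -0.05   -0.02    0.94   -0.06]
  [ -0.10   -0.05   -0.03   -0.05   -0.06   -0.03   -0.06    0.97]
Leontief inverse L = M⁻¹:
  [  1.1975    0.1220    0.1745    0.1839    0.1563    0.1402    0.1478    0.1816]
  [  0.1321    1.1281    0.0787    0.0892    0.1054    0.0823    0.0802    0.0666]
  [  0.1331    0.1152    1.1480    0.1374    0.1030    0.0414    0.0538    0.1450]
  [  0.1734    0.1621    0.1457    1.1152    0.1207    0.0486    0.1013    0.1322]
  [  0.1904    0.1068    0.1636    0.1612    1.1349    0.0597    0.1156    0.1402]
  [  0.0976    0.1172    0.0626    0.0937    0.0712    1.1107    0.0878    0.0814]
  [  0.1775    0.1271    0.1316    0.1011    0.1062    0.0571    1.1085    0.1190]
  [  0.1691    0.1007    0.0853    0.1044    0.1099    0.0641    0.1047    1.0829]
Total output x = L · d:
  x_0 = 1.1975·41 + 0.1220·18 + 0.1745·51 + 0.1839·99 + 0.1563·23 + 0.1402·40 + 0.1478·100 + 0.1816·80 = 116.9083
  x_1 = 0.1321·41 + 1.1281·18 + 0.0787·51 + 0.0892·99 + 0.1054·23 + 0.0823·40 + 0.0802·100 + 0.0666·80 = 57.6285
  x_2 = 0.1331·41 + 0.1152·18 + 1.1480·51 + 0.1374·99 + 0.1030·23 + 0.0414·40 + 0.0538·100 + 0.1450·80 = 100.6806
  x_3 = 0.1734·41 + 0.1621·18 + 0.1457·51 + 1.1152·99 + 0.1207·23 + 0.0486·40 + 0.1013·100 + 0.1322·80 = 153.2837
  x_4 = 0.1904·41 + 0.1068·18 + 0.1636·51 + 0.1612·99 + 1.1349·23 + 0.0597·40 + 0.1156·100 + 0.1402·80 = 85.2995
  x_5 = 0.0976·41 + 0.1172·18 + 0.0626·51 + 0.0937·99 + 0.0712·23 + 1.1107·40 + 0.0878·100 + 0.0814·80 = 79.9364
  x_6 = 0.1775·41 + 0.1271·18 + 0.1316·51 + 0.1011·99 + 0.1062·23 + 0.0571·40 + 1.1085·100 + 0.1190·80 = 151.3883
  x_7 = 0.1691·41 + 0.1007·18 + 0.0853·51 + 0.1044·99 + 0.1099·23 + 0.0641·40 + 0.1047·100 + 1.0829·80 = 125.6250

L[3,7] = 0.1322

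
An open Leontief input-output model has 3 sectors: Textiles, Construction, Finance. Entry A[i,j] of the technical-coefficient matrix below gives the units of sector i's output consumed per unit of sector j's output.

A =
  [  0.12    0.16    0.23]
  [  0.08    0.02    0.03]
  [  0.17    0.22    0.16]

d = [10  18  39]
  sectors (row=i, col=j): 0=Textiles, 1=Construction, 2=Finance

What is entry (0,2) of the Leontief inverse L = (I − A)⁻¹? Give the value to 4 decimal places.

L[0,2] = 0.3463

Form M = I − A:
  [  0.88   -0.16   -0.23]
  [ -0.08    0.98   -0.03]
  [ -0.17   -0.22    0.84]
Leontief inverse L = M⁻¹:
  [  1.2286    0.2783    0.3463]
  [  0.1088    1.0533    0.0674]
  [  0.2771    0.3322    1.2782]
Total output x = L · d:
  x_0 = 1.2286·10 + 0.2783·18 + 0.3463·39 = 30.8028
  x_1 = 0.1088·10 + 1.0533·18 + 0.0674·39 = 22.6758
  x_2 = 0.2771·10 + 0.3322·18 + 1.2782·39 = 58.6014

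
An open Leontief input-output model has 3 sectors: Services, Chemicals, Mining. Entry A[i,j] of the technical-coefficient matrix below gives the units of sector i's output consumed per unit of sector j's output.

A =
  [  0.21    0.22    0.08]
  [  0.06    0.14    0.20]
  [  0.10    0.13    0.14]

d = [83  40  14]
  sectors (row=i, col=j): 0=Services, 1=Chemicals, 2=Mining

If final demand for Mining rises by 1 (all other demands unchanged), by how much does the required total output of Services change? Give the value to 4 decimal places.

0.2087

Form M = I − A:
  [  0.79   -0.22   -0.08]
  [ -0.06    0.86   -0.20]
  [ -0.10   -0.13    0.86]
Leontief inverse L = M⁻¹:
  [  1.3203    0.3693    0.2087]
  [  0.1325    1.2422    0.3012]
  [  0.1735    0.2307    1.2326]
Total output x = L · d:
  x_0 = 1.3203·83 + 0.3693·40 + 0.2087·14 = 127.2776
  x_1 = 0.1325·83 + 1.2422·40 + 0.3012·14 = 64.9006
  x_2 = 0.1735·83 + 0.2307·40 + 1.2326·14 = 40.8893
Δx_0 = L[0,2] · Δd_2 = 0.2087 · 1 = 0.2087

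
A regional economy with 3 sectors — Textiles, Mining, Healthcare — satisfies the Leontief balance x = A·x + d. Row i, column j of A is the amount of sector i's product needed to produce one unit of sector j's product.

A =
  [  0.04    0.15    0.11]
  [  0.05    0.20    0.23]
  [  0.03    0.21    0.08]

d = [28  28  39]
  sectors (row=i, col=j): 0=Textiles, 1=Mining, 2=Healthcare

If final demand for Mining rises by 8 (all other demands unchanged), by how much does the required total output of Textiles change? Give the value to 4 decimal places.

Form M = I − A:
  [  0.96   -0.15   -0.11]
  [ -0.05    0.80   -0.23]
  [ -0.03   -0.21    0.92]
Leontief inverse L = M⁻¹:
  [  1.0605    0.2484    0.1889]
  [  0.0816    1.3569    0.3490]
  [  0.0532    0.3178    1.1728]
Total output x = L · d:
  x_0 = 1.0605·28 + 0.2484·28 + 0.1889·39 = 44.0178
  x_1 = 0.0816·28 + 1.3569·28 + 0.3490·39 = 53.8877
  x_2 = 0.0532·28 + 0.3178·28 + 1.1728·39 = 56.1271
Δx_0 = L[0,1] · Δd_1 = 0.2484 · 8 = 1.9875

1.9875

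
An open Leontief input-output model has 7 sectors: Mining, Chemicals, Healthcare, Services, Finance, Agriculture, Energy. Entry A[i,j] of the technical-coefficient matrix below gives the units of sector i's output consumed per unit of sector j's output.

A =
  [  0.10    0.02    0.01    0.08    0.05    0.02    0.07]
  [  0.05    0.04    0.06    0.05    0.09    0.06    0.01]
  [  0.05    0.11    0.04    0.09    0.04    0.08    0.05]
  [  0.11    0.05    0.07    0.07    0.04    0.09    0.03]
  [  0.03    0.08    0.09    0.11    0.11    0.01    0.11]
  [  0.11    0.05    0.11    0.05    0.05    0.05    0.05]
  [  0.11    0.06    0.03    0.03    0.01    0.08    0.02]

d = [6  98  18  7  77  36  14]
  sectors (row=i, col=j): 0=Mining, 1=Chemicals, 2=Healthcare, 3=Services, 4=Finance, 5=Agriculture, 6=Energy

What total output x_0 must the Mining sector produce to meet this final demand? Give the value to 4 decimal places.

Form M = I − A:
  [  0.90   -0.02   -0.01   -0.08   -0.05   -0.02   -0.07]
  [ -0.05    0.96   -0.06   -0.05   -0.09   -0.06   -0.01]
  [ -0.05   -0.11    0.96   -0.09   -0.04   -0.08   -0.05]
  [ -0.11   -0.05   -0.07    0.93   -0.04   -0.09   -0.03]
  [ -0.03   -0.08   -0.09   -0.11    0.89   -0.01   -0.11]
  [ -0.11   -0.05   -0.11   -0.05   -0.05    0.95   -0.05]
  [ -0.11   -0.06   -0.03   -0.03   -0.01   -0.08    0.98]
Leontief inverse L = M⁻¹:
  [  1.1523    0.0507    0.0407    0.1214    0.0812    0.0517    0.1004]
  [  0.0987    1.0787    0.0998    0.0979    0.1292    0.0931    0.0454]
  [  0.1151    0.1535    1.0879    0.1430    0.0853    0.1254    0.0856]
  [  0.1768    0.0938    0.1150    1.1259    0.0834    0.1328    0.0701]
  [  0.1029    0.1378    0.1439    0.1763    1.1631    0.0650    0.1554]
  [  0.1751    0.0973    0.1528    0.1079    0.0939    1.0942    0.0910]
  [  0.1597    0.0887    0.0614    0.0691    0.0417    0.1094    1.0482]
Total output x = L · d:
  x_0 = 1.1523·6 + 0.0507·98 + 0.0407·18 + 0.1214·7 + 0.0812·77 + 0.0517·36 + 0.1004·14 = 22.9849
  x_1 = 0.0987·6 + 1.0787·98 + 0.0998·18 + 0.0979·7 + 0.1292·77 + 0.0931·36 + 0.0454·14 = 122.7252
  x_2 = 0.1151·6 + 0.1535·98 + 1.0879·18 + 0.1430·7 + 0.0853·77 + 0.1254·36 + 0.0856·14 = 48.6003
  x_3 = 0.1768·6 + 0.0938·98 + 0.1150·18 + 1.1259·7 + 0.0834·77 + 0.1328·36 + 0.0701·14 = 32.3848
  x_4 = 0.1029·6 + 0.1378·98 + 0.1439·18 + 0.1763·7 + 1.1631·77 + 0.0650·36 + 0.1554·14 = 112.0231
  x_5 = 0.1751·6 + 0.0973·98 + 0.1528·18 + 0.1079·7 + 0.0939·77 + 1.0942·36 + 0.0910·14 = 61.9833
  x_6 = 0.1597·6 + 0.0887·98 + 0.0614·18 + 0.0691·7 + 0.0417·77 + 0.1094·36 + 1.0482·14 = 33.0615

22.9849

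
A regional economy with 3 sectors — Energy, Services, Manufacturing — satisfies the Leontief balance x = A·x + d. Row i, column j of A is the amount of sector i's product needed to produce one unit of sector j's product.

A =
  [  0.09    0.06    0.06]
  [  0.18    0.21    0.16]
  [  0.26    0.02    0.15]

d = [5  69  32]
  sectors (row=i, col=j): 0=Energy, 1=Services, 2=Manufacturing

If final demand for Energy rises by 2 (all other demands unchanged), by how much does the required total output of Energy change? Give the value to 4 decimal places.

2.2889

Form M = I − A:
  [  0.91   -0.06   -0.06]
  [ -0.18    0.79   -0.16]
  [ -0.26   -0.02    0.85]
Leontief inverse L = M⁻¹:
  [  1.1445    0.0894    0.0976]
  [  0.3333    1.2979    0.2678]
  [  0.3579    0.0579    1.2126]
Total output x = L · d:
  x_0 = 1.1445·5 + 0.0894·69 + 0.0976·32 = 15.0141
  x_1 = 0.3333·5 + 1.2979·69 + 0.2678·32 = 99.7931
  x_2 = 0.3579·5 + 0.0579·69 + 1.2126·32 = 44.5877
Δx_0 = L[0,0] · Δd_0 = 1.1445 · 2 = 2.2889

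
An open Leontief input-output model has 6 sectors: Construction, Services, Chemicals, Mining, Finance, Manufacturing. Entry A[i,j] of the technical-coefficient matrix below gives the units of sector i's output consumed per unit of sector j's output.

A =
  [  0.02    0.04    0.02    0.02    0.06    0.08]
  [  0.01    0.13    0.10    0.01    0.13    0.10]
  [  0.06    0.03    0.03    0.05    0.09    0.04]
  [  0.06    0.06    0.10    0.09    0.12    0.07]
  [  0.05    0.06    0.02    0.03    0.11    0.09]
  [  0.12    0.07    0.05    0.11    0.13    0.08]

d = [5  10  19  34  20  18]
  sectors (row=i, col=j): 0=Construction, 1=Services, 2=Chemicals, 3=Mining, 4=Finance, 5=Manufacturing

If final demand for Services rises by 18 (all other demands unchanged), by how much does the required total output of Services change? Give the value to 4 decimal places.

21.4016

Form M = I − A:
  [  0.98   -0.04   -0.02   -0.02   -0.06   -0.08]
  [ -0.01    0.87   -0.10   -0.01   -0.13   -0.10]
  [ -0.06   -0.03    0.97   -0.05   -0.09   -0.04]
  [ -0.06   -0.06   -0.10    0.91   -0.12   -0.07]
  [ -0.05   -0.06   -0.02   -0.03    0.89   -0.09]
  [ -0.12   -0.07   -0.05   -0.11   -0.13    0.92]
Leontief inverse L = M⁻¹:
  [  1.0457    0.0691    0.0412    0.0433    0.1073    0.1140]
  [  0.0555    1.1890    0.1420    0.0495    0.2227    0.1658]
  [  0.0868    0.0618    1.0539    0.0749    0.1432    0.0798]
  [  0.1065    0.1133    0.1420    1.1335    0.2106    0.1346]
  [  0.0852    0.1025    0.0502    0.0616    1.1782    0.1407]
  [  0.1701    0.1309    0.0975    0.1577    0.2304    1.1548]
Total output x = L · d:
  x_0 = 1.0457·5 + 0.0691·10 + 0.0412·19 + 0.0433·34 + 0.1073·20 + 0.1140·18 = 12.3732
  x_1 = 0.0555·5 + 1.1890·10 + 0.1420·19 + 0.0495·34 + 0.2227·20 + 0.1658·18 = 23.9834
  x_2 = 0.0868·5 + 0.0618·10 + 1.0539·19 + 0.0749·34 + 0.1432·20 + 0.0798·18 = 27.9208
  x_3 = 0.1065·5 + 0.1133·10 + 0.1420·19 + 1.1335·34 + 0.2106·20 + 0.1346·18 = 49.5372
  x_4 = 0.0852·5 + 0.1025·10 + 0.0502·19 + 0.0616·34 + 1.1782·20 + 0.1407·18 = 30.5970
  x_5 = 0.1701·5 + 0.1309·10 + 0.0975·19 + 0.1577·34 + 0.2304·20 + 1.1548·18 = 34.7678
Δx_1 = L[1,1] · Δd_1 = 1.1890 · 18 = 21.4016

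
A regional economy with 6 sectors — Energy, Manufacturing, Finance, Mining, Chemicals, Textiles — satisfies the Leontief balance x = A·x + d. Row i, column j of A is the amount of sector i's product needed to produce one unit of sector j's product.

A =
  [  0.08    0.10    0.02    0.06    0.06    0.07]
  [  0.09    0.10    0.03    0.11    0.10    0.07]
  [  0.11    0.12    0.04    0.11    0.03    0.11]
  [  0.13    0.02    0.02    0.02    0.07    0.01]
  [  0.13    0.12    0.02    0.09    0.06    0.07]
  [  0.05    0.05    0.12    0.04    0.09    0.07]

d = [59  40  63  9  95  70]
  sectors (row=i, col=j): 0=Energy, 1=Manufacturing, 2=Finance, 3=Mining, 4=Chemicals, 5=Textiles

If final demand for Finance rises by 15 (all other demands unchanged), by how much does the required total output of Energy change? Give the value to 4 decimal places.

0.7114

Form M = I − A:
  [  0.92   -0.10   -0.02   -0.06   -0.06   -0.07]
  [ -0.09    0.90   -0.03   -0.11   -0.10   -0.07]
  [ -0.11   -0.12    0.96   -0.11   -0.03   -0.11]
  [ -0.13   -0.02   -0.02    0.98   -0.07   -0.01]
  [ -0.13   -0.12   -0.02   -0.09    0.94   -0.07]
  [ -0.05   -0.05   -0.12   -0.04   -0.09    0.93]
Leontief inverse L = M⁻¹:
  [  1.1449    0.1569    0.0474    0.1078    0.1101    0.1130]
  [  0.1755    1.1711    0.0625    0.1691    0.1621    0.1228]
  [  0.1941    0.1910    1.0779    0.1698    0.0956    0.1655]
  [  0.1758    0.0634    0.0348    1.0532    0.1014    0.0411]
  [  0.2109    0.1901    0.0521    0.1481    1.1219    0.1224]
  [  0.1240    0.1172    0.1515    0.0964    0.1399    1.1229]
Total output x = L · d:
  x_0 = 1.1449·59 + 0.1569·40 + 0.0474·63 + 0.1078·9 + 0.1101·95 + 0.1130·70 = 96.1584
  x_1 = 0.1755·59 + 1.1711·40 + 0.0625·63 + 0.1691·9 + 0.1621·95 + 0.1228·70 = 86.6588
  x_2 = 0.1941·59 + 0.1910·40 + 1.0779·63 + 0.1698·9 + 0.0956·95 + 0.1655·70 = 109.1928
  x_3 = 0.1758·59 + 0.0634·40 + 0.0348·63 + 1.0532·9 + 0.1014·95 + 0.0411·70 = 37.0894
  x_4 = 0.2109·59 + 0.1901·40 + 0.0521·63 + 0.1481·9 + 1.1219·95 + 0.1224·70 = 139.8122
  x_5 = 0.1240·59 + 0.1172·40 + 0.1515·63 + 0.0964·9 + 0.1399·95 + 1.1229·70 = 114.3125
Δx_0 = L[0,2] · Δd_2 = 0.0474 · 15 = 0.7114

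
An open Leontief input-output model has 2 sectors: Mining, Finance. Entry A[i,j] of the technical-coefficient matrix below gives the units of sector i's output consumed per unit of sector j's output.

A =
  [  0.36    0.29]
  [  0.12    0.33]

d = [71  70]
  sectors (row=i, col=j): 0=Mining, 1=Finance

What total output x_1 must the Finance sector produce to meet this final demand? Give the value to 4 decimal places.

135.3299

Form M = I − A:
  [  0.64   -0.29]
  [ -0.12    0.67]
Leontief inverse L = M⁻¹:
  [  1.7005    0.7360]
  [  0.3046    1.6244]
Total output x = L · d:
  x_0 = 1.7005·71 + 0.7360·70 = 172.2589
  x_1 = 0.3046·71 + 1.6244·70 = 135.3299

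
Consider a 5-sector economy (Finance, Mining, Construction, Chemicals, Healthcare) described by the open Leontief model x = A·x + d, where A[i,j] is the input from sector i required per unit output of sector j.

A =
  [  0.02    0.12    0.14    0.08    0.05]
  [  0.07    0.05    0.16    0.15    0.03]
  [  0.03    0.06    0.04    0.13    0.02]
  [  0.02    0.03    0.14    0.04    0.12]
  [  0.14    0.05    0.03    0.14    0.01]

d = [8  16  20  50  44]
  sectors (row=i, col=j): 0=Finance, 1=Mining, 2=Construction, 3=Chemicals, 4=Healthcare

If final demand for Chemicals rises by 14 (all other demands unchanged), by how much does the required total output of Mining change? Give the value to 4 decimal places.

Form M = I − A:
  [  0.98   -0.12   -0.14   -0.08   -0.05]
  [ -0.07    0.95   -0.16   -0.15   -0.03]
  [ -0.03   -0.06    0.96   -0.13   -0.02]
  [ -0.02   -0.03   -0.14    0.96   -0.12]
  [ -0.14   -0.05   -0.03   -0.14    0.99]
Leontief inverse L = M⁻¹:
  [  1.0523    0.1548    0.2038    0.1512    0.0803]
  [  0.0993    1.0903    0.2305    0.2200    0.0694]
  [  0.0496    0.0830    1.0892    0.1716    0.0478]
  [  0.0526    0.0604    0.1827    1.1009    0.1416]
  [  0.1628    0.0880    0.0993    0.1934    1.0464]
Total output x = L · d:
  x_0 = 1.0523·8 + 0.1548·16 + 0.2038·20 + 0.1512·50 + 0.0803·44 = 26.0620
  x_1 = 0.0993·8 + 1.0903·16 + 0.2305·20 + 0.2200·50 + 0.0694·44 = 36.9000
  x_2 = 0.0496·8 + 0.0830·16 + 1.0892·20 + 0.1716·50 + 0.0478·44 = 34.1929
  x_3 = 0.0526·8 + 0.0604·16 + 0.1827·20 + 1.1009·50 + 0.1416·44 = 66.3169
  x_4 = 0.1628·8 + 0.0880·16 + 0.0993·20 + 0.1934·50 + 1.0464·44 = 60.4079
Δx_1 = L[1,3] · Δd_3 = 0.2200 · 14 = 3.0795

3.0795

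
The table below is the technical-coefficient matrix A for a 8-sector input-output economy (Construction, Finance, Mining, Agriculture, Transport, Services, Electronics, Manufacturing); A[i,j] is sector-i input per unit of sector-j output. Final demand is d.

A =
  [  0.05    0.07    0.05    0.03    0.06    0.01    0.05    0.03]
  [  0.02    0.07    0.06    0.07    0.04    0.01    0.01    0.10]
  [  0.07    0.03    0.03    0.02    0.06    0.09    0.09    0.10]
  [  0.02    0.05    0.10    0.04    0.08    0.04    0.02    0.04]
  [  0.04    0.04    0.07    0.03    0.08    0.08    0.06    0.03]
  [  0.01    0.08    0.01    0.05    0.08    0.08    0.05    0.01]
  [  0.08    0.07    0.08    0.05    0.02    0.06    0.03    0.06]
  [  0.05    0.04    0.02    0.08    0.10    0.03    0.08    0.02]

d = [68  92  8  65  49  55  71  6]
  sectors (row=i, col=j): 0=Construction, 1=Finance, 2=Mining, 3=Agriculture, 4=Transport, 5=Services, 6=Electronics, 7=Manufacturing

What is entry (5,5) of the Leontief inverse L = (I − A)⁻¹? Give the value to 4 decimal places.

Form M = I − A:
  [  0.95   -0.07   -0.05   -0.03   -0.06   -0.01   -0.05   -0.03]
  [ -0.02    0.93   -0.06   -0.07   -0.04   -0.01   -0.01   -0.10]
  [ -0.07   -0.03    0.97   -0.02   -0.06   -0.09   -0.09   -0.10]
  [ -0.02   -0.05   -0.10    0.96   -0.08   -0.04   -0.02   -0.04]
  [ -0.04   -0.04   -0.07   -0.03    0.92   -0.08   -0.06   -0.03]
  [ -0.01   -0.08   -0.01   -0.05   -0.08    0.92   -0.05   -0.01]
  [ -0.08   -0.07   -0.08   -0.05   -0.02   -0.06    0.97   -0.06]
  [ -0.05   -0.04   -0.02   -0.08   -0.10   -0.03   -0.08    0.98]
Leontief inverse L = M⁻¹:
  [  1.0765    0.1029    0.0829    0.0572    0.0970    0.0390    0.0786    0.0624]
  [  0.0470    1.1035    0.0940    0.1020    0.0850    0.0407    0.0430    0.1334]
  [  0.1063    0.0778    1.0707    0.0600    0.1145    0.1323    0.1320    0.1358]
  [  0.0489    0.0850    0.1340    1.0694    0.1248    0.0780    0.0559    0.0755]
  [  0.0713    0.0812    0.1071    0.0625    1.1274    0.1214    0.0971    0.0656]
  [  0.0328    0.1166    0.0444    0.0795    0.1199    1.1131    0.0768    0.0404]
  [  0.1119    0.1127    0.1177    0.0852    0.0697    0.0966    1.0680    0.0989]
  [  0.0804    0.0799    0.0628    0.1114    0.1453    0.0671    0.1125    1.0540]
Total output x = L · d:
  x_0 = 1.0765·68 + 0.1029·92 + 0.0829·8 + 0.0572·65 + 0.0970·49 + 0.0390·55 + 0.0786·71 + 0.0624·6 = 99.9032
  x_1 = 0.0470·68 + 1.1035·92 + 0.0940·8 + 0.1020·65 + 0.0850·49 + 0.0407·55 + 0.0430·71 + 0.1334·6 = 122.3516
  x_2 = 0.1063·68 + 0.0778·92 + 1.0707·8 + 0.0600·65 + 0.1145·49 + 0.1323·55 + 0.1320·71 + 0.1358·6 = 49.9266
  x_3 = 0.0489·68 + 0.0850·92 + 0.1340·8 + 1.0694·65 + 0.1248·49 + 0.0780·55 + 0.0559·71 + 0.0755·6 = 96.5564
  x_4 = 0.0713·68 + 0.0812·92 + 0.1071·8 + 0.0625·65 + 1.1274·49 + 0.1214·55 + 0.0971·71 + 0.0656·6 = 86.4460
  x_5 = 0.0328·68 + 0.1166·92 + 0.0444·8 + 0.0795·65 + 0.1199·49 + 1.1131·55 + 0.0768·71 + 0.0404·6 = 91.2689
  x_6 = 0.1119·68 + 0.1127·92 + 0.1177·8 + 0.0852·65 + 0.0697·49 + 0.0966·55 + 1.0680·71 + 0.0989·6 = 109.6129
  x_7 = 0.0804·68 + 0.0799·92 + 0.0628·8 + 0.1114·65 + 0.1453·49 + 0.0671·55 + 0.1125·71 + 1.0540·6 = 45.6775

L[5,5] = 1.1131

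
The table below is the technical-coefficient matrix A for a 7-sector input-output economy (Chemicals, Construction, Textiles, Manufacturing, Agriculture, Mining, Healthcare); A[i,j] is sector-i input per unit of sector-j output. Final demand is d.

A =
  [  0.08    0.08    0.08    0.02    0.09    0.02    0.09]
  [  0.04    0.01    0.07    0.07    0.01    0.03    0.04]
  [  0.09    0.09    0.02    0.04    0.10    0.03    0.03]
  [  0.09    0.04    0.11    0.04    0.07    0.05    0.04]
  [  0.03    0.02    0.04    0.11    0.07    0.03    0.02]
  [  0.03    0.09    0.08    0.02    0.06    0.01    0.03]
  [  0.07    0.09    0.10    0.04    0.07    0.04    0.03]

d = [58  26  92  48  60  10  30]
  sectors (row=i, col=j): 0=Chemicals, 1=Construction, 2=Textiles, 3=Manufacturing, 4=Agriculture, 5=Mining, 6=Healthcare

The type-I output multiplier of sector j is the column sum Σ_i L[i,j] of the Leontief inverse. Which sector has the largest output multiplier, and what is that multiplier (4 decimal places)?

Form M = I − A:
  [  0.92   -0.08   -0.08   -0.02   -0.09   -0.02   -0.09]
  [ -0.04    0.99   -0.07   -0.07   -0.01   -0.03   -0.04]
  [ -0.09   -0.09    0.98   -0.04   -0.10   -0.03   -0.03]
  [ -0.09   -0.04   -0.11    0.96   -0.07   -0.05   -0.04]
  [ -0.03   -0.02   -0.04   -0.11    0.93   -0.03   -0.02]
  [ -0.03   -0.09   -0.08   -0.02   -0.06    0.99   -0.03]
  [ -0.07   -0.09   -0.10   -0.04   -0.07   -0.04    0.97]
Leontief inverse L = M⁻¹:
  [  1.1259    0.1227    0.1288    0.0598    0.1404    0.0425    0.1202]
  [  0.0712    1.0389    0.1014    0.0897    0.0430    0.0442    0.0585]
  [  0.1273    0.1225    1.0636    0.0755    0.1412    0.0489    0.0573]
  [  0.1357    0.0838    0.1556    1.0754    0.1215    0.0708    0.0699]
  [  0.0638    0.0480    0.0772    0.1375    1.1067    0.0472    0.0402]
  [  0.0609    0.1166    0.1113    0.0485    0.0927    1.0255    0.0495]
  [  0.1137    0.1296    0.1449    0.0767    0.1174    0.0608    1.0588]
Total output x = L · d:
  x_0 = 1.1259·58 + 0.1227·26 + 0.1288·92 + 0.0598·48 + 0.1404·60 + 0.0425·10 + 0.1202·30 = 95.6672
  x_1 = 0.0712·58 + 1.0389·26 + 0.1014·92 + 0.0897·48 + 0.0430·60 + 0.0442·10 + 0.0585·30 = 49.5548
  x_2 = 0.1273·58 + 0.1225·26 + 1.0636·92 + 0.0755·48 + 0.1412·60 + 0.0489·10 + 0.0573·30 = 122.7256
  x_3 = 0.1357·58 + 0.0838·26 + 0.1556·92 + 1.0754·48 + 0.1215·60 + 0.0708·10 + 0.0699·30 = 86.0838
  x_4 = 0.0638·58 + 0.0480·26 + 0.0772·92 + 0.1375·48 + 1.1067·60 + 0.0472·10 + 0.0402·30 = 86.7313
  x_5 = 0.0609·58 + 0.1166·26 + 0.1113·92 + 0.0485·48 + 0.0927·60 + 1.0255·10 + 0.0495·30 = 36.4296
  x_6 = 0.1137·58 + 0.1296·26 + 0.1449·92 + 0.0767·48 + 0.1174·60 + 0.0608·10 + 1.0588·30 = 66.3927
Output multipliers (column sums of L):
  Chemicals: 1.6984
  Construction: 1.6622
  Textiles: 1.7830
  Manufacturing: 1.5630
  Agriculture: 1.7628
  Mining: 1.3399
  Healthcare: 1.4544

Textiles (1.7830)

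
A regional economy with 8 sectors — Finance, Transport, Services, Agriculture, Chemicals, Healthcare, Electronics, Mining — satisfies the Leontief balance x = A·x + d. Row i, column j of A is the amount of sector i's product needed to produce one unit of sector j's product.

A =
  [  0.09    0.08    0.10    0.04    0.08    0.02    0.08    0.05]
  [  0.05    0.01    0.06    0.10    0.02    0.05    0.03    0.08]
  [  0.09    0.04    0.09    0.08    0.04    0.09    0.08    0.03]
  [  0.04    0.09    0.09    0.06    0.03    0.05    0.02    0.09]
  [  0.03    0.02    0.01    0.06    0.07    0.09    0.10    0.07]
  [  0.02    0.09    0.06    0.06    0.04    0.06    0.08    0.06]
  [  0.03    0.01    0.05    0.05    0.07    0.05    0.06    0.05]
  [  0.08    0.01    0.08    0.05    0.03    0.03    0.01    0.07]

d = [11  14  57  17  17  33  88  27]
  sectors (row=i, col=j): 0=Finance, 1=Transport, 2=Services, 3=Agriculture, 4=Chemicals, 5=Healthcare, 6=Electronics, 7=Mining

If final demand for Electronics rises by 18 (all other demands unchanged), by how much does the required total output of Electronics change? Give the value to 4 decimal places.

Form M = I − A:
  [  0.91   -0.08   -0.10   -0.04   -0.08   -0.02   -0.08   -0.05]
  [ -0.05    0.99   -0.06   -0.10   -0.02   -0.05   -0.03   -0.08]
  [ -0.09   -0.04    0.91   -0.08   -0.04   -0.09   -0.08   -0.03]
  [ -0.04   -0.09   -0.09    0.94   -0.03   -0.05   -0.02   -0.09]
  [ -0.03   -0.02   -0.01   -0.06    0.93   -0.09   -0.10   -0.07]
  [ -0.02   -0.09   -0.06   -0.06   -0.04    0.94   -0.08   -0.06]
  [ -0.03   -0.01   -0.05   -0.05   -0.07   -0.05    0.94   -0.05]
  [ -0.08   -0.01   -0.08   -0.05   -0.03   -0.03   -0.01    0.93]
Leontief inverse L = M⁻¹:
  [  1.1467    0.1207    0.1678    0.1022    0.1290    0.0756    0.1392    0.1094]
  [  0.0923    1.0465    0.1147    0.1444    0.0531    0.0891    0.0687    0.1261]
  [  0.1445    0.0888    1.1608    0.1415    0.0885    0.1452    0.1397    0.0901]
  [  0.0901    0.1271    0.1520    1.1157    0.0667    0.0970    0.0653    0.1434]
  [  0.0688    0.0551    0.0615    0.1075    1.1091    0.1338    0.1458    0.1208]
  [  0.0645    0.1249    0.1173    0.1143    0.0777    1.1069    0.1256    0.1131]
  [  0.0651    0.0395    0.0942    0.0906    0.1030    0.0886    1.1000    0.0913]
  [  0.1219    0.0423    0.1305    0.0906    0.0623    0.0661    0.0488    1.1100]
Total output x = L · d:
  x_0 = 1.1467·11 + 0.1207·14 + 0.1678·57 + 0.1022·17 + 0.1290·17 + 0.0756·33 + 0.1392·88 + 0.1094·27 = 45.4956
  x_1 = 0.0923·11 + 1.0465·14 + 0.1147·57 + 0.1444·17 + 0.0531·17 + 0.0891·33 + 0.0687·88 + 0.1261·27 = 37.9482
  x_2 = 0.1445·11 + 0.0888·14 + 1.1608·57 + 0.1415·17 + 0.0885·17 + 0.1452·33 + 0.1397·88 + 0.0901·27 = 92.4230
  x_3 = 0.0901·11 + 0.1271·14 + 0.1520·57 + 1.1157·17 + 0.0667·17 + 0.0970·33 + 0.0653·88 + 0.1434·27 = 44.3529
  x_4 = 0.0688·11 + 0.0551·14 + 0.0615·57 + 0.1075·17 + 1.1091·17 + 0.1338·33 + 0.1458·88 + 0.1208·27 = 46.2191
  x_5 = 0.0645·11 + 0.1249·14 + 0.1173·57 + 0.1143·17 + 0.0777·17 + 1.1069·33 + 0.1256·88 + 0.1131·27 = 63.0374
  x_6 = 0.0651·11 + 0.0395·14 + 0.0942·57 + 0.0906·17 + 0.1030·17 + 0.0886·33 + 1.1000·88 + 0.0913·27 = 112.1184
  x_7 = 0.1219·11 + 0.0423·14 + 0.1305·57 + 0.0906·17 + 0.0623·17 + 0.0661·33 + 0.0488·88 + 1.1100·27 = 48.4188
Δx_6 = L[6,6] · Δd_6 = 1.1000 · 18 = 19.8007

19.8007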